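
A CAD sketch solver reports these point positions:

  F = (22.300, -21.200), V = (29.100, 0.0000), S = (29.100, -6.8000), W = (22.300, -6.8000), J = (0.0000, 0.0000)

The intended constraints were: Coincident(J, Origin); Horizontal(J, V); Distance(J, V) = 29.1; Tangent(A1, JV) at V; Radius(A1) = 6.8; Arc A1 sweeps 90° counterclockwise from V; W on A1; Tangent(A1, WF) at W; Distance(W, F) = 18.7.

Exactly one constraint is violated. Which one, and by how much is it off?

Distance(W, F) = 18.7 — off by 4.30.

J = (0.00, 0.00) ✓; J.y = 0.00, V.y = 0.00 ✓; |JV| = 29.10 ✓; ∠(SV, VJ) = 90.00° ✓; |SV| = 6.800 ✓; bearing(S→W) − bearing(S→V) = 90.00° ✓; |SW| = 6.800 ✓; ∠(SW, WF) = 90.00° ✓; |WF| = 14.40 ✗.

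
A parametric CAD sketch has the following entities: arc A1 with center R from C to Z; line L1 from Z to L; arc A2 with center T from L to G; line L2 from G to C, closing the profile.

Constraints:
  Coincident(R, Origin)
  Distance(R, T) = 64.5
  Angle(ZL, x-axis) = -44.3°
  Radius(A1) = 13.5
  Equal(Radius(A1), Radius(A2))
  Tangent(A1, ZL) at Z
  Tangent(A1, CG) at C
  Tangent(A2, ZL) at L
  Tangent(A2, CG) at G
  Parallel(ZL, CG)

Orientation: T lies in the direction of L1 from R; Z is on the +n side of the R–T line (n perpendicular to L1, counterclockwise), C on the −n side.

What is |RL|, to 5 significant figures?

65.898

Tangency of A1 to both parallel lines with radius 13.5 puts Z and C at R ± 13.5·n: Z = (9.4286, 9.6619), C = (-9.4286, -9.6619). Equal radii place L and G the same way about T: L = T + 13.5·n = (55.591, -35.386), G = T − 13.5·n = (36.734, -54.710). Then |RL| = |L − R| = 65.898.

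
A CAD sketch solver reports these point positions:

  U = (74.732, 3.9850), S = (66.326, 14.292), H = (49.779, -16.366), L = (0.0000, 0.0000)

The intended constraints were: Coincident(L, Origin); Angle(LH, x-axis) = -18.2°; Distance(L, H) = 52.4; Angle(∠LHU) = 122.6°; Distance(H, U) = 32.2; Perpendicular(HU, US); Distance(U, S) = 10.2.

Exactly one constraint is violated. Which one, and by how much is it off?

Distance(U, S) = 10.2 — off by 3.10.

L = (0.00, 0.00) ✓; LH at -18.20° ✓; |LH| = 52.40 ✓; ∠LHU = 122.6° ✓; |HU| = 32.20 ✓; ∠(HU, US) = 90.00° ✓; |US| = 13.30 ✗.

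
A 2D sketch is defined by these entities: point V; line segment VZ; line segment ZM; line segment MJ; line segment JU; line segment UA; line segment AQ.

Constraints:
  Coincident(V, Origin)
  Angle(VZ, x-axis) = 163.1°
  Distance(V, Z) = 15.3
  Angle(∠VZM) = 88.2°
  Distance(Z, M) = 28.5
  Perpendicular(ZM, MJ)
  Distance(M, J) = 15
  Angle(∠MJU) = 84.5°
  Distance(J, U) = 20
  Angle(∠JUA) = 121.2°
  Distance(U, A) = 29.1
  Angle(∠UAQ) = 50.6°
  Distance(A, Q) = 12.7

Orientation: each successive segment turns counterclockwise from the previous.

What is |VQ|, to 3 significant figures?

26.6

V is at the origin; VZ runs at 163.1° with length 15.3, so Z = (-14.6, 4.45). ∠VZM = 88.2° gives ZM at -105° from the x-axis; with |ZM| = 28.5, M = (-22.1, -23.1). The perpendicularity gives MJ at right angles to ZM, so MJ runs at -15.1°; with |MJ| = 15.0, J = (-7.58, -27.0). ∠MJU = 84.5° gives JU at 80.4° from the x-axis; with |JU| = 20.0, U = (-4.25, -7.26). ∠JUA = 121.2° gives UA at 139° from the x-axis; with |UA| = 29.1, A = (-26.3, 11.8). ∠UAQ = 50.6° gives AQ at -91.4° from the x-axis; with |AQ| = 12.7, Q = (-26.6, -0.938). Then |VQ| = |Q − V| = 26.6.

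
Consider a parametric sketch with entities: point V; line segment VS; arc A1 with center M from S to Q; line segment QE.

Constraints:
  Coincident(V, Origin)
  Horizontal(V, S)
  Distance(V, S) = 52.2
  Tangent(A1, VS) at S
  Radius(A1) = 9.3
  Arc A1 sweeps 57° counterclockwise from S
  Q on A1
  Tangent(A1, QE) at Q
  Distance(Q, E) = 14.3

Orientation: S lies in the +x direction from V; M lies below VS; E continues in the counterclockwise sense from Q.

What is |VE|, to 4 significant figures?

40.05

On A1, S sits at bearing 90° from M; a 57° counterclockwise sweep puts Q at bearing 147°, so Q = M + 9.3·(cos 147°, sin 147°) = (44.40, -4.235). Tangency of A1 to QE means the radius MQ is perpendicular to QE, so QE runs along (−sin 147°, cos 147°); with |QE| = 14.3, E = (36.61, -16.23). Then |VE| = |E − V| = 40.05.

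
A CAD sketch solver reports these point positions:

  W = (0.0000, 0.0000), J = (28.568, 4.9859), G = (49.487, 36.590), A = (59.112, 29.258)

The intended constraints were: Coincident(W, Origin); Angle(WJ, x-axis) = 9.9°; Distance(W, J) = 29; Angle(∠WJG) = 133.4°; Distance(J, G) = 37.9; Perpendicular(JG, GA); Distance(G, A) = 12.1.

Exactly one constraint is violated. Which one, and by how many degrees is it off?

Perpendicular(JG, GA) — off by 3.80°.

W = (0.00, 0.00) ✓; WJ at 9.900° ✓; |WJ| = 29.00 ✓; ∠WJG = 133.4° ✓; |JG| = 37.90 ✓; ∠(JG, GA) = 93.80° ✗; |GA| = 12.10 ✓.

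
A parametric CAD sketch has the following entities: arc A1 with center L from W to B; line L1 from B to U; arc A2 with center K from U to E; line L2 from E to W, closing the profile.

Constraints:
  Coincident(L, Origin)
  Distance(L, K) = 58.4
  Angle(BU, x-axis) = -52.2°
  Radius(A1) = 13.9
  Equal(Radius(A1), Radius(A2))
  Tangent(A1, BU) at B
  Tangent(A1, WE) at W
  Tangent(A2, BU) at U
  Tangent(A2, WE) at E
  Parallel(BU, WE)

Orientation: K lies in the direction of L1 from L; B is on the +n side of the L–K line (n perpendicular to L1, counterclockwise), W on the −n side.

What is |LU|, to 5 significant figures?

60.031

The slot axis is L1's direction at -52.2°, so u = (cos -52.2°, sin -52.2°) = (0.61291, -0.79016) and n = (−sin -52.2°, cos -52.2°) = (0.79016, 0.61291). L is at the origin and K lies 58.4 along u from L, so K = 58.4·u = (35.794, -46.145). Tangency of A1 to both parallel lines with radius 13.9 puts B and W at L ± 13.9·n: B = (10.983, 8.5194), W = (-10.983, -8.5194). Equal radii place U and E the same way about K: U = K + 13.9·n = (46.777, -37.626), E = K − 13.9·n = (24.811, -54.664). Then |LU| = |U − L| = 60.031.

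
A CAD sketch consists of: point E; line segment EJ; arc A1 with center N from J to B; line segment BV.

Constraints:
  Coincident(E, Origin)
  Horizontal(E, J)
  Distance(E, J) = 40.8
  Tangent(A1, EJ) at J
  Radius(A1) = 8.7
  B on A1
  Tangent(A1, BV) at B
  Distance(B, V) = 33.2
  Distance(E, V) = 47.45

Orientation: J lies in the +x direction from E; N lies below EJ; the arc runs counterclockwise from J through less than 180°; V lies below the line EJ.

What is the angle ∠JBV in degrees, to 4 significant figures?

140.4°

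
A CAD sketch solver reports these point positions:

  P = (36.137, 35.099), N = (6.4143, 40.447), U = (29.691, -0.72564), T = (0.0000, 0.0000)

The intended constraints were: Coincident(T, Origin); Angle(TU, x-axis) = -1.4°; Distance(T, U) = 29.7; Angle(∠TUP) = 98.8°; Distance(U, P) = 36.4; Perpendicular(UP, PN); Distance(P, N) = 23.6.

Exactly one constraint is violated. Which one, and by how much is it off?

Distance(P, N) = 23.6 — off by 6.60.

T = (0.00, 0.00) ✓; TU at -1.400° ✓; |TU| = 29.70 ✓; ∠TUP = 98.80° ✓; |UP| = 36.40 ✓; ∠(UP, PN) = 90.00° ✓; |PN| = 30.20 ✗.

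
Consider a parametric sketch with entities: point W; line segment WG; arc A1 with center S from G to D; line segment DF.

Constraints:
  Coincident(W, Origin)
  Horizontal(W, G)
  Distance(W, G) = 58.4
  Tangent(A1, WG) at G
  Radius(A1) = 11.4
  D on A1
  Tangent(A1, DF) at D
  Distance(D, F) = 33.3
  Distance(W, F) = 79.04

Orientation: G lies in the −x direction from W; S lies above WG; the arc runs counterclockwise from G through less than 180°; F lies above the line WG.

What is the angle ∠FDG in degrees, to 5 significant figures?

120.82°

Checks: |WG| = 58.40 ✓; |SD| = 11.40 ✓; ∠(SD, DF) = 90.00° ✓; |DF| = 33.30 ✓; |WF| = 79.04 ✓.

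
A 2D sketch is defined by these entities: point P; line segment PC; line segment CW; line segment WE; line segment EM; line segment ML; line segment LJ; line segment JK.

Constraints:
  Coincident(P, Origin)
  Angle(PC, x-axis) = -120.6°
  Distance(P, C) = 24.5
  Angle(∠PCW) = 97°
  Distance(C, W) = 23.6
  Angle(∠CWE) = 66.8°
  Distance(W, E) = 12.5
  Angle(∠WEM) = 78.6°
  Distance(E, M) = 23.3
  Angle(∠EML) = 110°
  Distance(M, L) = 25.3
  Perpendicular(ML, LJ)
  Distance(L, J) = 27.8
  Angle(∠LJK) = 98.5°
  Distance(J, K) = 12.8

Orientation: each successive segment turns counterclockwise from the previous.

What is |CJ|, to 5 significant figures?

37.995

P is at the origin; PC runs at -120.6° with length 24.5, so C = (-12.472, -21.088). ∠PCW = 97.0° gives CW at -37.600° from the x-axis; with |CW| = 23.6, W = (6.2265, -35.488). ∠CWE = 66.8° gives WE at 75.600° from the x-axis; with |WE| = 12.5, E = (9.3351, -23.380). ∠WEM = 78.6° gives EM at 177.00° from the x-axis; with |EM| = 23.3, M = (-13.933, -22.161). ∠EML = 110.0° gives ML at -113.00° from the x-axis; with |ML| = 25.3, L = (-23.818, -45.450). ML is perpendicular to LJ, so LJ runs at -23.000°; with |LJ| = 27.8, J = (1.7716, -56.312). Then |CJ| = |J − C| = 37.995.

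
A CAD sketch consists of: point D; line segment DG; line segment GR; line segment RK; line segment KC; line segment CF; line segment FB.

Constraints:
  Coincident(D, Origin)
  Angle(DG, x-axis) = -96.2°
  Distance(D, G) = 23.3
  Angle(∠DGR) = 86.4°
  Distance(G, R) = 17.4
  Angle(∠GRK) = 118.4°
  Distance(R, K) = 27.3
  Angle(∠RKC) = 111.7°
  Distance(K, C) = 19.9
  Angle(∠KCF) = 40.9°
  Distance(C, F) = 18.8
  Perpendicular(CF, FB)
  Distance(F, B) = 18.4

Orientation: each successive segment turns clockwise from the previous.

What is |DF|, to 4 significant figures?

16.07

∠RKC = 111.7° gives KC at 40.30° from the x-axis; with |KC| = 19.9, C = (-13.19, 18.54). ∠KCF = 40.9° gives CF at -98.80° from the x-axis; with |CF| = 18.8, F = (-16.07, -0.03557). Then |DF| = |F − D| = 16.07.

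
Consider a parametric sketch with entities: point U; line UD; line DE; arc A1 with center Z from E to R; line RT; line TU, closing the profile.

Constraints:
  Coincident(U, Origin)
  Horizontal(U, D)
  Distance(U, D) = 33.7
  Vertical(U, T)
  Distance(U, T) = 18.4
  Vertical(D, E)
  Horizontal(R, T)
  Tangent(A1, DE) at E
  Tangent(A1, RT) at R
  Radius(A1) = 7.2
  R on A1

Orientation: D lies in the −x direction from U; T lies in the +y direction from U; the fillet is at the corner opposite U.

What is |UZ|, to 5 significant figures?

28.770

U is at the origin; U and D share the same y with |UD| = 33.7 and D on the −x side, so D = (-33.700, 0.0000). U and T share the same x with |UT| = 18.4 and T on the +y side, so T = (0.0000, 18.400). The virtual corner opposite U is at (-33.700, 18.400). A1 meets DE tangentially, so ZE is at right angles to DE and since A1 is tangent to RT there, ZR ⟂ RT, with radius 7.2, so the center Z sits 7.2 in from both sides at Z = (-26.500, 11.200). Then |UZ| = |Z − U| = 28.770.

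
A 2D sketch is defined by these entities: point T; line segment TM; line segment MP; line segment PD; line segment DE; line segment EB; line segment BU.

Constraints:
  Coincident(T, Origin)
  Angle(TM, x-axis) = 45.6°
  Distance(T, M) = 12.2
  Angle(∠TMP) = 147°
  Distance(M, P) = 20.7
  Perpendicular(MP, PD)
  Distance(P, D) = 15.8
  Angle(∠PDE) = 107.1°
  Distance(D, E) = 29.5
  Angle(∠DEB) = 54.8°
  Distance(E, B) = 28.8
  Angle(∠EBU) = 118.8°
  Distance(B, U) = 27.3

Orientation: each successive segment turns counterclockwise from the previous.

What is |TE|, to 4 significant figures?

18.04

T is at the origin; TM runs at 45.6° with length 12.2, so M = (8.536, 8.717). ∠TMP = 147.0° gives MP at 78.60° from the x-axis; with |MP| = 20.7, P = (12.63, 29.01). MP is perpendicular to PD, so PD runs at 168.6°; with |PD| = 15.8, D = (-2.861, 32.13). ∠PDE = 107.1° gives DE at -118.5° from the x-axis; with |DE| = 29.5, E = (-16.94, 6.206). Then |TE| = |E − T| = 18.04.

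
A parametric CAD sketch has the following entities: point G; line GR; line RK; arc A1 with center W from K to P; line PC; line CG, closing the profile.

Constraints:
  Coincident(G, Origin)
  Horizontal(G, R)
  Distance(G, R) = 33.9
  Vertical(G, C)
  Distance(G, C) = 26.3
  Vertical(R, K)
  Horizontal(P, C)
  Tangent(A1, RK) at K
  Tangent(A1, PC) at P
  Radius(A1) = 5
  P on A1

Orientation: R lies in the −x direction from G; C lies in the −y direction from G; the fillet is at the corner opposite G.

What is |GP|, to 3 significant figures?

39.1

The virtual corner opposite G is at (-33.9, -26.3). Since A1 is tangent to RK there, WK ⟂ RK and A1 meets PC tangentially, so WP is at right angles to PC, with radius 5.0, so the center W sits 5.0 in from both sides at W = (-28.9, -21.3). That places the tangent points at K = (-33.9, -21.3) on RK and P = (-28.9, -26.3) on PC. Then |GP| = |P − G| = 39.1.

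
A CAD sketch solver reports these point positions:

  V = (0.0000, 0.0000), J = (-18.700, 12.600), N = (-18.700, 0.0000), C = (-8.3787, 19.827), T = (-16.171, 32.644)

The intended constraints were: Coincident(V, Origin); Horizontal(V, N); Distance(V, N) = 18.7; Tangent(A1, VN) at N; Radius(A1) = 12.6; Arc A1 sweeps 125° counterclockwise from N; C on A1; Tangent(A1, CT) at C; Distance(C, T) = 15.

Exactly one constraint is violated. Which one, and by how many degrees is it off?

Tangent(A1, CT) at C — off by 3.70°.

V = (0.00, 0.00) ✓; V.y = 0.00, N.y = 0.00 ✓; |VN| = 18.70 ✓; ∠(JN, NV) = 90.00° ✓; |JN| = 12.60 ✓; bearing(J→C) − bearing(J→N) = 125.0° ✓; |JC| = 12.60 ✓; ∠(JC, CT) = 93.70° ✗; |CT| = 15.00 ✓.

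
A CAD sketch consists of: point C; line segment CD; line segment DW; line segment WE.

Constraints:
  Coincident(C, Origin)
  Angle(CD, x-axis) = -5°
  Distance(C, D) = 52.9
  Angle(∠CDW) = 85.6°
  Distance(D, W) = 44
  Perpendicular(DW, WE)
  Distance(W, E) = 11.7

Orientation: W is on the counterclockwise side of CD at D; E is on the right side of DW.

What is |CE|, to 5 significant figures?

75.818

C is at the origin; CD runs at -5.0° with length 52.9, so D = 52.9·(cos -5.0°, sin -5.0°) = (52.699, -4.6105). ∠CDW = 85.6°, so DW runs at -5.0° + (180° − 85.6°) = 89.400° from the x-axis; with |DW| = 44.0, W = D + 44.0·(cos 89.400°, sin 89.400°) = (53.159, 39.387). The perpendicularity gives WE at right angles to DW; with |WE| = 11.7 on the right of DW, E = W + 11.7·(0.99995, -0.010472) = (64.859, 39.265). Then |CE| = |E − C| = 75.818.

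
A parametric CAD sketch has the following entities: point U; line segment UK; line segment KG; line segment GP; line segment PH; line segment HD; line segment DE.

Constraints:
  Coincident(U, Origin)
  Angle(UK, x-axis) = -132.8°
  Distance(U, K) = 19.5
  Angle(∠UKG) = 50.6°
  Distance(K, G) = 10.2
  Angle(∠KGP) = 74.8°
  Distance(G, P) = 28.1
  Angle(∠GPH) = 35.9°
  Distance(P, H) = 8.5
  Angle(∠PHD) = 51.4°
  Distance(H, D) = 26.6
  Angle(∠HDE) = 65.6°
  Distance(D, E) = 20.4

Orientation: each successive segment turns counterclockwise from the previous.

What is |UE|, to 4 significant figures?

27.38

U is at the origin; UK runs at -132.8° with length 19.5, so K = (-13.25, -14.31). ∠UKG = 50.6° gives KG at -3.400° from the x-axis; with |KG| = 10.2, G = (-3.067, -14.91). ∠KGP = 74.8° gives GP at 101.8° from the x-axis; with |GP| = 28.1, P = (-8.813, 12.59). ∠GPH = 35.9° gives PH at -114.1° from the x-axis; with |PH| = 8.5, H = (-12.28, 4.834). ∠PHD = 51.4° gives HD at 14.50° from the x-axis; with |HD| = 26.6, D = (13.47, 11.49). ∠HDE = 65.6° gives DE at 128.9° from the x-axis; with |DE| = 20.4, E = (0.6581, 27.37). Then |UE| = |E − U| = 27.38.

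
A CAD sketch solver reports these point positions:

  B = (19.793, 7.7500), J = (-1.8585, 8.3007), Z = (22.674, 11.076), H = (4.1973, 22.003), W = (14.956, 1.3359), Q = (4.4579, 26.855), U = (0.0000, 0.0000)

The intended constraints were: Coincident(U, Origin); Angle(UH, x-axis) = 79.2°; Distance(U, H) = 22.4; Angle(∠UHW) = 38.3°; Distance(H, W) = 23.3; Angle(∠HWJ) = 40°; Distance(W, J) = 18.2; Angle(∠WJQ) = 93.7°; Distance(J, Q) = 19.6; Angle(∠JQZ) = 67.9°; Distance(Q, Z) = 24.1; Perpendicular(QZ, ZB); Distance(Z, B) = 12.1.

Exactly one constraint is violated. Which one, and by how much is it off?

Distance(Z, B) = 12.1 — off by 7.70.

U = (0.00, 0.00) ✓; UH at 79.20° ✓; |UH| = 22.40 ✓; ∠UHW = 38.30° ✓; |HW| = 23.30 ✓; ∠HWJ = 40.00° ✓; |WJ| = 18.20 ✓; ∠WJQ = 93.70° ✓; |JQ| = 19.60 ✓; ∠JQZ = 67.90° ✓; |QZ| = 24.10 ✓; ∠(QZ, ZB) = 90.00° ✓; |ZB| = 4.400 ✗.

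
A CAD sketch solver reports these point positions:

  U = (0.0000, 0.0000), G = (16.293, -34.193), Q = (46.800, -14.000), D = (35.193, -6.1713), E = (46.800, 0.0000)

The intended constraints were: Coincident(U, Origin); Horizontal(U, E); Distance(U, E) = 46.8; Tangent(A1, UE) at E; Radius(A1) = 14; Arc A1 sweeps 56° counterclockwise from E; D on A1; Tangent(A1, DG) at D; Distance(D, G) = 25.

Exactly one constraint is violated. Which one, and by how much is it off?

Distance(D, G) = 25 — off by 8.80.

U = (0.00, 0.00) ✓; U.y = 0.00, E.y = 0.00 ✓; |UE| = 46.80 ✓; ∠(QE, EU) = 90.00° ✓; |QE| = 14.00 ✓; bearing(Q→D) − bearing(Q→E) = 56.00° ✓; |QD| = 14.00 ✓; ∠(QD, DG) = 90.00° ✓; |DG| = 33.80 ✗.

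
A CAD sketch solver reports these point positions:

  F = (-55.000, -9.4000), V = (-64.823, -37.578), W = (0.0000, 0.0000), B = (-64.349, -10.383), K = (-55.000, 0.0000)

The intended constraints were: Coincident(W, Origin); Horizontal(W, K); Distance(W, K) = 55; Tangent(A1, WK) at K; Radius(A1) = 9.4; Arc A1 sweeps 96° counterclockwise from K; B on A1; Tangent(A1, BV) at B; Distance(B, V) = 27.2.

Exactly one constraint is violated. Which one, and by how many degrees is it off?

Tangent(A1, BV) at B — off by 7.00°.

W = (0.00, 0.00) ✓; W.y = 0.00, K.y = 0.00 ✓; |WK| = 55.00 ✓; ∠(FK, KW) = 90.00° ✓; |FK| = 9.400 ✓; bearing(F→B) − bearing(F→K) = 96.00° ✓; |FB| = 9.401 ✓; ∠(FB, BV) = 97.00° ✗; |BV| = 27.20 ✓.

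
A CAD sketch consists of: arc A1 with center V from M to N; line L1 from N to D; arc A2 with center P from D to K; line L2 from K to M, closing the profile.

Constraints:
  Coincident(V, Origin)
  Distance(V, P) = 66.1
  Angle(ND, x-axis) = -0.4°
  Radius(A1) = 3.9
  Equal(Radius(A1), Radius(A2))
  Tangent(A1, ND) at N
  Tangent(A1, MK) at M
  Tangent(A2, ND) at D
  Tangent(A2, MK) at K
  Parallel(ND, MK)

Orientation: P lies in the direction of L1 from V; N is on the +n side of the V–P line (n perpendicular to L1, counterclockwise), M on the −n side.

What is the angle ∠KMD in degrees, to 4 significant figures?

6.730°

The slot axis is L1's direction at -0.4°, so u = (cos -0.4°, sin -0.4°) = (1.000, -0.006981) and n = (−sin -0.4°, cos -0.4°) = (0.006981, 1.000). V is at the origin and P lies 66.1 along u from V, so P = 66.1·u = (66.10, -0.4615). Tangency of A1 to both parallel lines with radius 3.9 puts N and M at V ± 3.9·n: N = (0.02723, 3.900), M = (-0.02723, -3.900). Equal radii place D and K the same way about P: D = P + 3.9·n = (66.13, 3.438), K = P − 3.9·n = (66.07, -4.361). Then cos ∠KMD = MK·MD / (|MK||MD|), giving 6.730°.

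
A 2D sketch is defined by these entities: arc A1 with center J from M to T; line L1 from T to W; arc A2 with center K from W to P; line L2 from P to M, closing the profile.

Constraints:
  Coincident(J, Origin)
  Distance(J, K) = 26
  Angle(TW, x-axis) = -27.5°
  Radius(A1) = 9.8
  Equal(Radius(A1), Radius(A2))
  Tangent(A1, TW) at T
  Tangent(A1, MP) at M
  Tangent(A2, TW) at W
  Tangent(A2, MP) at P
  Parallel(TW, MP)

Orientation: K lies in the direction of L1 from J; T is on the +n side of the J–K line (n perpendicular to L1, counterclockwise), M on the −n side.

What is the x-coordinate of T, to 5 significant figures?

4.5251

The slot axis is L1's direction at -27.5°, so u = (cos -27.5°, sin -27.5°) = (0.88701, -0.46175) and n = (−sin -27.5°, cos -27.5°) = (0.46175, 0.88701). J is at the origin and K lies 26.0 along u from J, so K = 26.0·u = (23.062, -12.005). Tangency of A1 to both parallel lines with radius 9.8 puts T and M at J ± 9.8·n: T = (4.5251, 8.6927), M = (-4.5251, -8.6927). So T.x = 4.5251.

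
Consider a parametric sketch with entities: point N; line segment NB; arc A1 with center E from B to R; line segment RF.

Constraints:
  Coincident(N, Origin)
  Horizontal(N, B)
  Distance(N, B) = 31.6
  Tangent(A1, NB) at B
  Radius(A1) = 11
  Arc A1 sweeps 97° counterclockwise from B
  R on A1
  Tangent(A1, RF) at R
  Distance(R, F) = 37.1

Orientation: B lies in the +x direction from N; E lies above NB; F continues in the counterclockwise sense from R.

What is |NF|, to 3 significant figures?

62.1

N is at the origin; NB is horizontal with |NB| = 31.6 and B on the +x side, so B = (31.6, 0.00). Tangency of A1 to NB means the radius EB is perpendicular to NB, so E = B + (0, 11) = (31.6, 11.0). On A1, B sits at bearing -90° from E; a 97° counterclockwise sweep puts R at bearing 7°, so R = E + 11.0·(cos 7°, sin 7°) = (42.5, 12.3). Since A1 is tangent to RF there, ER ⟂ RF, so RF runs along (−sin 7°, cos 7°); with |RF| = 37.1, F = (38.0, 49.2). Then |NF| = |F − N| = 62.1.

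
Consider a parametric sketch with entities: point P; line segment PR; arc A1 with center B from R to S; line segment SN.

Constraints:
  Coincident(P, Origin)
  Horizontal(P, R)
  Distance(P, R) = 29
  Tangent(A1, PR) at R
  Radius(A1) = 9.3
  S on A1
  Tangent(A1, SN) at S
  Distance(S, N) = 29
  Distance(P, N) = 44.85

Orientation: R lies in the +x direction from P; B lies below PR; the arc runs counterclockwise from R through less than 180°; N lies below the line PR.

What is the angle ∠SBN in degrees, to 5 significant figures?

72.219°

P is at the origin; PR is horizontal with |PR| = 29.0 and R on the +x side, so R = (29.000, 0.0000). Since A1 is tangent to PR there, BR ⟂ PR, so B = R + (0, -9.3) = (29.000, -9.3000). Since BS ⟂ SN (tangency), |BN| = √(9.3² + 29.0²) = 30.455 regardless of where S sits on A1. So N lies on both circle(P, 44.85) and circle(B, 30.455); the below-PR intersection is N = (22.180, -38.981). S is the foot of the tangent from N: S = (19.733, -10.085).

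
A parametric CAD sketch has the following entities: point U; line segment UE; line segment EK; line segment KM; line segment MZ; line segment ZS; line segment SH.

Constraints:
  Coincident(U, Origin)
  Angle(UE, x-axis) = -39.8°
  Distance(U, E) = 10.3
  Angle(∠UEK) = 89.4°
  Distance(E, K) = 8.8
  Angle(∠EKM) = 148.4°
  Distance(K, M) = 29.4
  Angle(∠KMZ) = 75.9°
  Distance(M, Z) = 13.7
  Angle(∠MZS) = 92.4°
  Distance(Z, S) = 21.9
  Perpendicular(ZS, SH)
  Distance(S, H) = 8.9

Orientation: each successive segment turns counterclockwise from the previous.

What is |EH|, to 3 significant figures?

14.6

U is at the origin; UE runs at -39.8° with length 10.3, so E = (7.91, -6.59). ∠UEK = 89.4° gives EK at 50.8° from the x-axis; with |EK| = 8.8, K = (13.5, 0.226). ∠EKM = 148.4° gives KM at 82.4° from the x-axis; with |KM| = 29.4, M = (17.4, 29.4). ∠KMZ = 75.9° gives MZ at -174° from the x-axis; with |MZ| = 13.7, Z = (3.75, 27.8). ∠MZS = 92.4° gives ZS at -85.9° from the x-axis; with |ZS| = 21.9, S = (5.32, 5.97). ZS ⟂ SH, so SH runs at 4.10°; with |SH| = 8.9, H = (14.2, 6.61). Then |EH| = |H − E| = 14.6.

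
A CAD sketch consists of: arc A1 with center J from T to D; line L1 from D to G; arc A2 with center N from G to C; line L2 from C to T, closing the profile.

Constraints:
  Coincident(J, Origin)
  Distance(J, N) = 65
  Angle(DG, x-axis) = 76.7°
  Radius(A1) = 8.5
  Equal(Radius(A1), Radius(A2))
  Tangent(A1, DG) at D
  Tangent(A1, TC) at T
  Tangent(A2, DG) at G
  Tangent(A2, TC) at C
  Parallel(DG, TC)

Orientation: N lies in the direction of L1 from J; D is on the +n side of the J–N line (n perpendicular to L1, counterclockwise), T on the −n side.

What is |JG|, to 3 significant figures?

65.6

The slot axis is L1's direction at 76.7°, so u = (cos 76.7°, sin 76.7°) = (0.230, 0.973) and n = (−sin 76.7°, cos 76.7°) = (-0.973, 0.230). J is at the origin and N lies 65.0 along u from J, so N = 65.0·u = (15.0, 63.3). Tangency of A1 to both parallel lines with radius 8.5 puts D and T at J ± 8.5·n: D = (-8.27, 1.96), T = (8.27, -1.96). Equal radii place G and C the same way about N: G = N + 8.5·n = (6.68, 65.2), C = N − 8.5·n = (23.2, 61.3). Then |JG| = |G − J| = 65.6.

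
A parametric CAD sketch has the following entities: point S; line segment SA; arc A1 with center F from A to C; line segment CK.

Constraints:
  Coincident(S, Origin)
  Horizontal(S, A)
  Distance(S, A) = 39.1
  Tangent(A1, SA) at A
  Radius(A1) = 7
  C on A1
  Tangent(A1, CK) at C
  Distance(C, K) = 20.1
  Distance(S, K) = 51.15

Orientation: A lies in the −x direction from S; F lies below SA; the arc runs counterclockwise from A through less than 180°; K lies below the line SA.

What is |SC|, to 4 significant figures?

46.72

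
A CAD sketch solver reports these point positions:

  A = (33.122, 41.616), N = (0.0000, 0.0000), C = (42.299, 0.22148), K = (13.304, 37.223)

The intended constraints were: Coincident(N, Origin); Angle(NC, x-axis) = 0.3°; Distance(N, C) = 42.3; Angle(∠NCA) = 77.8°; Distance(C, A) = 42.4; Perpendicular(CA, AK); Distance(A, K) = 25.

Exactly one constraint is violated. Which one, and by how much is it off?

Distance(A, K) = 25 — off by 4.70.

N = (0.00, 0.00) ✓; NC at 0.3000° ✓; |NC| = 42.30 ✓; ∠NCA = 77.80° ✓; |CA| = 42.40 ✓; ∠(CA, AK) = 90.00° ✓; |AK| = 20.30 ✗.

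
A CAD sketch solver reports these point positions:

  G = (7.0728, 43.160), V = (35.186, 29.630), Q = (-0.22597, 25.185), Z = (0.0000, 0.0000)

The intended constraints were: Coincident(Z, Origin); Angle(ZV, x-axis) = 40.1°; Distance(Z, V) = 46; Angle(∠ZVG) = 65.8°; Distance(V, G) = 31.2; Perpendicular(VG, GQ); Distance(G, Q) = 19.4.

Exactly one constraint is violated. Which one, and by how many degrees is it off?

Perpendicular(VG, GQ) — off by 3.60°.

Z = (0.00, 0.00) ✓; ZV at 40.10° ✓; |ZV| = 46.00 ✓; ∠ZVG = 65.80° ✓; |VG| = 31.20 ✓; ∠(VG, GQ) = 93.60° ✗; |GQ| = 19.40 ✓.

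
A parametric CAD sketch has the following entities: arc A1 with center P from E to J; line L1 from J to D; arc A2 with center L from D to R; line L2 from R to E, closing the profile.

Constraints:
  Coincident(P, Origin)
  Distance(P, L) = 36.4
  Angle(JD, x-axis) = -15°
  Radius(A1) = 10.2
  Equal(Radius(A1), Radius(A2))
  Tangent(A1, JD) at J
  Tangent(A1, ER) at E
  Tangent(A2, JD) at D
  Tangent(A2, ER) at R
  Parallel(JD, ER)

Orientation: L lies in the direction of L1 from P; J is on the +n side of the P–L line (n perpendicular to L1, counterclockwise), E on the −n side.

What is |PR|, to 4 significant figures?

37.80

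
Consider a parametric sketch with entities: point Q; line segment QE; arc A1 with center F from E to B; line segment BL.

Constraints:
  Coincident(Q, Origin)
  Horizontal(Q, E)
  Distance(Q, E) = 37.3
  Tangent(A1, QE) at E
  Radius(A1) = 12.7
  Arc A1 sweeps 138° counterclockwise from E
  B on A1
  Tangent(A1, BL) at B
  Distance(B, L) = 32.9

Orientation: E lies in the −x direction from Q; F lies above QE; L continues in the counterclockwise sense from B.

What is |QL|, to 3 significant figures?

69.2

Q is at the origin; QE is horizontal with |QE| = 37.3 and E on the −x side, so E = (-37.3, 0.00). Tangency of A1 to QE means the radius FE is perpendicular to QE, so F = E + (0, 12.7) = (-37.3, 12.7). On A1, E sits at bearing -90° from F; a 138° counterclockwise sweep puts B at bearing 48°, so B = F + 12.7·(cos 48°, sin 48°) = (-28.8, 22.1). Tangency of A1 to BL means the radius FB is perpendicular to BL, so BL runs along (−sin 48°, cos 48°); with |BL| = 32.9, L = (-53.3, 44.2). Then |QL| = |L − Q| = 69.2.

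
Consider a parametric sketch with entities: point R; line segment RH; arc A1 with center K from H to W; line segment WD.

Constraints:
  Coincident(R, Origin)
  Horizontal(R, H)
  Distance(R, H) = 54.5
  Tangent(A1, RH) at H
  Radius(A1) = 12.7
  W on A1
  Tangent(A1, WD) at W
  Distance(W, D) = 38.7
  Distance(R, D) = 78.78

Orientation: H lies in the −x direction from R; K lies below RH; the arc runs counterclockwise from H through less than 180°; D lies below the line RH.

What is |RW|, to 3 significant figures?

68.7

Checks: |RH| = 54.50 ✓; |KW| = 12.70 ✓; ∠(KW, WD) = 90.00° ✓; |WD| = 38.70 ✓; |RD| = 78.78 ✓.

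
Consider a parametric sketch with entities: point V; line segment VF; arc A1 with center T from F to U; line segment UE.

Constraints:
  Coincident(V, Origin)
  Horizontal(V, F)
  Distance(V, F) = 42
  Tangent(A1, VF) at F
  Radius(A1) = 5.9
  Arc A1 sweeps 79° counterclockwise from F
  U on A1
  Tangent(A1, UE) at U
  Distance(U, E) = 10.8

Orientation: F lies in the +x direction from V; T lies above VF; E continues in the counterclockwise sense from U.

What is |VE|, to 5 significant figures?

52.170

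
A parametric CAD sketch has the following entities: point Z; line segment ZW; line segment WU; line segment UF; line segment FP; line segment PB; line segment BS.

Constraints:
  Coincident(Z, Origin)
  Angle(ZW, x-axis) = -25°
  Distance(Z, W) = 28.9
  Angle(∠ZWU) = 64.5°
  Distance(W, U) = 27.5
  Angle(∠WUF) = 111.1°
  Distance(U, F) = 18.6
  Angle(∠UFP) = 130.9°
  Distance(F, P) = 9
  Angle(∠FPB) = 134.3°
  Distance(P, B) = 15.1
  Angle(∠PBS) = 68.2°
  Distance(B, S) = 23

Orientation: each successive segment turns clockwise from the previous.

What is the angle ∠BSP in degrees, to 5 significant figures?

38.873°

Z is at the origin; ZW runs at -25.0° with length 28.9, so W = (26.192, -12.214). ∠ZWU = 64.5° gives WU at -140.50° from the x-axis; with |WU| = 27.5, U = (4.9726, -29.706). ∠WUF = 111.1° gives UF at 150.60° from the x-axis; with |UF| = 18.6, F = (-11.232, -20.575). ∠UFP = 130.9° gives FP at 101.50° from the x-axis; with |FP| = 9.0, P = (-13.026, -11.756). ∠FPB = 134.3° gives PB at 55.800° from the x-axis; with |PB| = 15.1, B = (-4.5388, 0.73323). ∠PBS = 68.2° gives BS at -56.000° from the x-axis; with |BS| = 23.0, S = (8.3226, -18.335). Then cos ∠BSP = SB·SP / (|SB||SP|), giving 38.873°.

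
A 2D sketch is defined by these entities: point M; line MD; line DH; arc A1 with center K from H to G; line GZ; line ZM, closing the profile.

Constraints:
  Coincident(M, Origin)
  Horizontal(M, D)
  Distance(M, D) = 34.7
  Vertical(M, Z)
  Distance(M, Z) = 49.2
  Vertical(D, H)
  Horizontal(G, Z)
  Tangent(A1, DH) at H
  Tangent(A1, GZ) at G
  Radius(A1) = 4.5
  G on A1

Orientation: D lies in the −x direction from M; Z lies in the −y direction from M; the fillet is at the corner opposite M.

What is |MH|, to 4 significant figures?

56.59

M is at the origin; M and D share the same y with |MD| = 34.7 and D on the −x side, so D = (-34.70, 0.000). M and Z share the same x with |MZ| = 49.2 and Z on the −y side, so Z = (0.000, -49.20). The virtual corner opposite M is at (-34.70, -49.20). Tangency of A1 to DH means the radius KH is perpendicular to DH and tangency of A1 to GZ means the radius KG is perpendicular to GZ, with radius 4.5, so the center K sits 4.5 in from both sides at K = (-30.20, -44.70). That places the tangent points at H = (-34.70, -44.70) on DH and G = (-30.20, -49.20) on GZ. Then |MH| = |H − M| = 56.59.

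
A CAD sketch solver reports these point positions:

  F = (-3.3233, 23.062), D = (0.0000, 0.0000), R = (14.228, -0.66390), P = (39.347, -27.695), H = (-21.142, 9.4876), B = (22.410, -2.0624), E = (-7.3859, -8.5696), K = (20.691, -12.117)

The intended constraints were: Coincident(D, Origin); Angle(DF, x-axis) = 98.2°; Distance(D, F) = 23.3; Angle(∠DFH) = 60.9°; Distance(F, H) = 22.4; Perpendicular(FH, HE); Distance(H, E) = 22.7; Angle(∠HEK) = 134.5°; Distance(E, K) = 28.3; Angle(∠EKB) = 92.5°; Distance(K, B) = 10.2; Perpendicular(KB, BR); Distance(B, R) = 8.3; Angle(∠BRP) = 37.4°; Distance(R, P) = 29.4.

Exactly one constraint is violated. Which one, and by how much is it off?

Distance(R, P) = 29.4 — off by 7.50.

D = (0.00, 0.00) ✓; DF at 98.20° ✓; |DF| = 23.30 ✓; ∠DFH = 60.90° ✓; |FH| = 22.40 ✓; ∠(FH, HE) = 90.00° ✓; |HE| = 22.70 ✓; ∠HEK = 134.5° ✓; |EK| = 28.30 ✓; ∠EKB = 92.50° ✓; |KB| = 10.20 ✓; ∠(KB, BR) = 90.00° ✓; |BR| = 8.301 ✓; ∠BRP = 37.40° ✓; |RP| = 36.90 ✗.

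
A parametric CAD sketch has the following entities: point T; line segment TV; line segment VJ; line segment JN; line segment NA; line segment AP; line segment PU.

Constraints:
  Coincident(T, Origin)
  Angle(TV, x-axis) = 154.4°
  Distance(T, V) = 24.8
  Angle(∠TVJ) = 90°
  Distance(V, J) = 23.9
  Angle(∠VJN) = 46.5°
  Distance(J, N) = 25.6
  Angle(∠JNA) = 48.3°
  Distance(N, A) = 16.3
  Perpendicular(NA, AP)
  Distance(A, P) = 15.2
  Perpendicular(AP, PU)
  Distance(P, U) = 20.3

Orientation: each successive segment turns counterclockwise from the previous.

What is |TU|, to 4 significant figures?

22.04

T is at the origin; TV runs at 154.4° with length 24.8, so V = (-22.37, 10.72). ∠TVJ = 90.0° gives VJ at -115.6° from the x-axis; with |VJ| = 23.9, J = (-32.69, -10.84). ∠VJN = 46.5° gives JN at 17.90° from the x-axis; with |JN| = 25.6, N = (-8.331, -2.970). ∠JNA = 48.3° gives NA at 149.6° from the x-axis; with |NA| = 16.3, A = (-22.39, 5.279). The perpendicularity gives AP at right angles to NA, so AP runs at -120.4°; with |AP| = 15.2, P = (-30.08, -7.832). AP ⟂ PU, so PU runs at -30.40°; with |PU| = 20.3, U = (-12.57, -18.10). Then |TU| = |U − T| = 22.04.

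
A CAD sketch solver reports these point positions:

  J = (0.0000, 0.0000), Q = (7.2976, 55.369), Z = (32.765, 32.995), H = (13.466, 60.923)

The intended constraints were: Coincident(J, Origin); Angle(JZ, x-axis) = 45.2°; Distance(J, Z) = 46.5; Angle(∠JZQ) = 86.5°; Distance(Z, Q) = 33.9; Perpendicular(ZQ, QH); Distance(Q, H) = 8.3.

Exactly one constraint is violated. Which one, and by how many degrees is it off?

Perpendicular(ZQ, QH) — off by 6.70°.

J = (0.00, 0.00) ✓; JZ at 45.20° ✓; |JZ| = 46.50 ✓; ∠JZQ = 86.50° ✓; |ZQ| = 33.90 ✓; ∠(ZQ, QH) = 96.70° ✗; |QH| = 8.300 ✓.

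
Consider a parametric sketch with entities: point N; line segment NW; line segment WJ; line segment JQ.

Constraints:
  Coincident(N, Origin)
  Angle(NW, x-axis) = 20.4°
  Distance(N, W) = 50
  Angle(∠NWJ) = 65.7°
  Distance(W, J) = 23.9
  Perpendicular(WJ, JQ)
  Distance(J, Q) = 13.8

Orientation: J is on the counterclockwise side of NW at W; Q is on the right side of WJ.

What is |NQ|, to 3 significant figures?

59.5

N is at the origin; NW runs at 20.4° with length 50.0, so W = 50.0·(cos 20.4°, sin 20.4°) = (46.9, 17.4). ∠NWJ = 65.7°, so WJ runs at 20.4° + (180° − 65.7°) = 135° from the x-axis; with |WJ| = 23.9, J = W + 23.9·(cos 135°, sin 135°) = (30.1, 34.4). The perpendicularity gives JQ at right angles to WJ; with |JQ| = 13.8 on the right of WJ, Q = J + 13.8·(0.711, 0.703) = (39.9, 44.1). Then |NQ| = |Q − N| = 59.5.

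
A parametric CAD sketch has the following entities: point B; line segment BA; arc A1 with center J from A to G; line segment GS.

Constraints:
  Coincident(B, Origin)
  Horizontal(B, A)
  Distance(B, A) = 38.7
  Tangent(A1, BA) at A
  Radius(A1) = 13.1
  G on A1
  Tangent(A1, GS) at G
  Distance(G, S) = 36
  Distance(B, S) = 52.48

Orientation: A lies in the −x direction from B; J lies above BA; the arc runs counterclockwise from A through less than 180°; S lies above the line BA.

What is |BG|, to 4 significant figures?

28.24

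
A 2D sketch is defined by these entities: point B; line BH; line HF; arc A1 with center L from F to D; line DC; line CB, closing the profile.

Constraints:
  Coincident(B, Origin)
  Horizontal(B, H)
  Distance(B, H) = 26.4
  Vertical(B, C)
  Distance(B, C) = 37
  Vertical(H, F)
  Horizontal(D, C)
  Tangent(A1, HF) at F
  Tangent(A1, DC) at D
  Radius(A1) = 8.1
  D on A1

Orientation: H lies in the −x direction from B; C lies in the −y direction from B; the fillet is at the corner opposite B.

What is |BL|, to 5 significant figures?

34.207

B is at the origin; BH is horizontal with |BH| = 26.4 and H on the −x side, so H = (-26.400, 0.0000). BC is vertical with |BC| = 37.0 and C on the −y side, so C = (0.0000, -37.000). The virtual corner opposite B is at (-26.400, -37.000). Since A1 is tangent to HF there, LF ⟂ HF and the tangent condition forces LD to be normal to DC, with radius 8.1, so the center L sits 8.1 in from both sides at L = (-18.300, -28.900). Then |BL| = |L − B| = 34.207.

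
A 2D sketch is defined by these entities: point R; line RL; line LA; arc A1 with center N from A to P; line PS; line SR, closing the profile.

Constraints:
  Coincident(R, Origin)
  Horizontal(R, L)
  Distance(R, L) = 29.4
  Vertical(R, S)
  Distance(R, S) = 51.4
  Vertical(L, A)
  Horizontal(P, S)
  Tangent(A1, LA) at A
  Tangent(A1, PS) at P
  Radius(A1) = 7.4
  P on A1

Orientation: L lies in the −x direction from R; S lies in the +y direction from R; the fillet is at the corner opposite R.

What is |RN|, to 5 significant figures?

49.193

R is at the origin; RL is horizontal with |RL| = 29.4 and L on the −x side, so L = (-29.400, 0.0000). R and S share the same x with |RS| = 51.4 and S on the +y side, so S = (0.0000, 51.400). The virtual corner opposite R is at (-29.400, 51.400). Tangency of A1 to LA means the radius NA is perpendicular to LA and the tangent condition forces NP to be normal to PS, with radius 7.4, so the center N sits 7.4 in from both sides at N = (-22.000, 44.000). Then |RN| = |N − R| = 49.193.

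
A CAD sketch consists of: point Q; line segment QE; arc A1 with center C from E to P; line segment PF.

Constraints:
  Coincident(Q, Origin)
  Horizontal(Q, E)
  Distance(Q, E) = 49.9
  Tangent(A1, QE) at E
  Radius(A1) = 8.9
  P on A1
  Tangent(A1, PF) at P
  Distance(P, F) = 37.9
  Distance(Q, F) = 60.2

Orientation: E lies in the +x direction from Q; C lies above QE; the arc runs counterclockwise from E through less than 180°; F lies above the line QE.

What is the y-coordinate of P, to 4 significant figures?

13.35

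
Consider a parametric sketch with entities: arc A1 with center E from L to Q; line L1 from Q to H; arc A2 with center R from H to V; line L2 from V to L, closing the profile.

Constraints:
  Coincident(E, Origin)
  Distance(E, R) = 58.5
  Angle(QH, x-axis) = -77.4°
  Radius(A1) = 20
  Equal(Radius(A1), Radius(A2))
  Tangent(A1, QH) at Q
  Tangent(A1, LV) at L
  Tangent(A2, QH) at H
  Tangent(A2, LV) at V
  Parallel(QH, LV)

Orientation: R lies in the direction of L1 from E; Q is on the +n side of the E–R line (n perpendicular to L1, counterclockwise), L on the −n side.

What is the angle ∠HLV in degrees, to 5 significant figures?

34.363°

The slot axis is L1's direction at -77.4°, so u = (cos -77.4°, sin -77.4°) = (0.21814, -0.97592) and n = (−sin -77.4°, cos -77.4°) = (0.97592, 0.21814). E is at the origin and R lies 58.5 along u from E, so R = 58.5·u = (12.761, -57.091). Tangency of A1 to both parallel lines with radius 20.0 puts Q and L at E ± 20.0·n: Q = (19.518, 4.3629), L = (-19.518, -4.3629). Equal radii place H and V the same way about R: H = R + 20.0·n = (32.280, -52.728), V = R − 20.0·n = (-6.7570, -61.454). Then cos ∠HLV = LH·LV / (|LH||LV|), giving 34.363°.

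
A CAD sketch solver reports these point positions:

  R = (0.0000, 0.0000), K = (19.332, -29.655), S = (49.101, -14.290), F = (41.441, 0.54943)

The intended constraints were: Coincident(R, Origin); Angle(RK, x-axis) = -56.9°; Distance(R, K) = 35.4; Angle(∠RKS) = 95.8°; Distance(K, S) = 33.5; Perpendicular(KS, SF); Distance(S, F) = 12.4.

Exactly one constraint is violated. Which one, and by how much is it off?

Distance(S, F) = 12.4 — off by 4.30.

R = (0.00, 0.00) ✓; RK at -56.90° ✓; |RK| = 35.40 ✓; ∠RKS = 95.80° ✓; |KS| = 33.50 ✓; ∠(KS, SF) = 90.00° ✓; |SF| = 16.70 ✗.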